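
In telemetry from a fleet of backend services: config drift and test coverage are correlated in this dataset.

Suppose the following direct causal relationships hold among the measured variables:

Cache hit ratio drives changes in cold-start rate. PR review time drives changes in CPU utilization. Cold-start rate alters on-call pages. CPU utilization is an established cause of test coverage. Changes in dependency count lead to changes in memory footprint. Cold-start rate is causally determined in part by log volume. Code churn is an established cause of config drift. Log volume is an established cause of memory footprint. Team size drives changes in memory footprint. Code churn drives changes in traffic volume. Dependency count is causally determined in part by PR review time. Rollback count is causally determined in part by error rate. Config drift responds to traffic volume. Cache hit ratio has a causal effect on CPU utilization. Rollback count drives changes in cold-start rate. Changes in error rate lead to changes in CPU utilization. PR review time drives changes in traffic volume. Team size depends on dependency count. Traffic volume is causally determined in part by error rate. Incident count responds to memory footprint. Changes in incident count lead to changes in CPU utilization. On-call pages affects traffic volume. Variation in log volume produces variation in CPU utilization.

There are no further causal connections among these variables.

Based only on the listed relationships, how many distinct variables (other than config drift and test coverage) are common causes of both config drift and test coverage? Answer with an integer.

4

The common causes are: PR review time (to config drift via PR review time → traffic volume → config drift; to test coverage via PR review time → CPU utilization → test coverage); cache hit ratio (to config drift via cache hit ratio → cold-start rate → on-call pages → traffic volume → config drift; to test coverage via cache hit ratio → CPU utilization → test coverage); error rate (to config drift via error rate → traffic volume → config drift; to test coverage via error rate → CPU utilization → test coverage); log volume (to config drift via log volume → cold-start rate → on-call pages → traffic volume → config drift; to test coverage via log volume → CPU utilization → test coverage).
Every other variable lacks a causal path to at least one of config drift and test coverage.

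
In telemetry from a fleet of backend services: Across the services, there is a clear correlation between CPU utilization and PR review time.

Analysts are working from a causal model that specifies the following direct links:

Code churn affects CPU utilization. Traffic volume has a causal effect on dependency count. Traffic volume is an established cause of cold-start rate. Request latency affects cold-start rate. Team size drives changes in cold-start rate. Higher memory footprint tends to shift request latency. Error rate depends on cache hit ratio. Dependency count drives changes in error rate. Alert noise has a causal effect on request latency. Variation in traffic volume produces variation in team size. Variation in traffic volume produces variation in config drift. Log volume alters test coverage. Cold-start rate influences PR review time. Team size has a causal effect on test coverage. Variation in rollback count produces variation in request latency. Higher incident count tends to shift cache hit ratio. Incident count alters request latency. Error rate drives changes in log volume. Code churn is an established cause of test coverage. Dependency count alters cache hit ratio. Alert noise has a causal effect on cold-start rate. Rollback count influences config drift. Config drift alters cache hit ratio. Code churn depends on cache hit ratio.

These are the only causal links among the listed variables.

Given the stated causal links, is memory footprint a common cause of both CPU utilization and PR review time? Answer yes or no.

Memory footprint has no stated causal path to CPU utilization. A confounder must cause both variables, so memory footprint does not qualify.

no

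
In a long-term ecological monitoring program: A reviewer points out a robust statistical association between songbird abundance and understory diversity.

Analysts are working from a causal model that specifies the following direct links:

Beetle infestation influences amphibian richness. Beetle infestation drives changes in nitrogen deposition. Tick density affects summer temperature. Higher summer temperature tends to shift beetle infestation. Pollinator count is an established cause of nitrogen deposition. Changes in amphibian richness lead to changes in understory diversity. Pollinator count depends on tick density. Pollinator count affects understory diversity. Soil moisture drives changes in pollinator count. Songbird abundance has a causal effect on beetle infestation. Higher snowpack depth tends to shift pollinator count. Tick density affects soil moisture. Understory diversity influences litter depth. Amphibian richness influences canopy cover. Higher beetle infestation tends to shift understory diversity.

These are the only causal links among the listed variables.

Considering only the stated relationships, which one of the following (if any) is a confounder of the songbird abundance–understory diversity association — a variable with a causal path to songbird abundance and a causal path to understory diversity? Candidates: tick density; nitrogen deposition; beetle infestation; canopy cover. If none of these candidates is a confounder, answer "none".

None of the listed candidates has causal paths to both songbird abundance and understory diversity in the stated relationships, so none is a common cause.

none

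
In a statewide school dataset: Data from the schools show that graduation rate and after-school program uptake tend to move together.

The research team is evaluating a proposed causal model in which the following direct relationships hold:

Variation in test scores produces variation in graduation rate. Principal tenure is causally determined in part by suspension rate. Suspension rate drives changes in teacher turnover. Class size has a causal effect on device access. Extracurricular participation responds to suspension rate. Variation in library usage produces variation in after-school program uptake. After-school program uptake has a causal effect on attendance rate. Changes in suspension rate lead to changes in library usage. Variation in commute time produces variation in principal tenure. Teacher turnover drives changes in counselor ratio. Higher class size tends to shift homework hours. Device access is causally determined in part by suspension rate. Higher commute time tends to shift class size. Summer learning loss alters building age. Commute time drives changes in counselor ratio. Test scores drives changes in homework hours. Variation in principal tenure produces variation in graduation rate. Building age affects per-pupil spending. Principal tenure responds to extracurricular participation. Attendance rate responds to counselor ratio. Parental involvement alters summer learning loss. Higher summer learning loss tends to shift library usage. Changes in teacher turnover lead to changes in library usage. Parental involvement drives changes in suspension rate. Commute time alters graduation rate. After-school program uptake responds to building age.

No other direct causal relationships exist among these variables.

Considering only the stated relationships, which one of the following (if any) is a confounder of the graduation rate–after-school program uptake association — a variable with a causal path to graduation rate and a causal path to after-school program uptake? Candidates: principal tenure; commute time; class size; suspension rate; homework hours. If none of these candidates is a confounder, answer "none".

Suspension rate causes graduation rate (suspension rate → principal tenure → graduation rate) and also causes after-school program uptake (suspension rate → library usage → after-school program uptake); it is a common cause of both.
Each of the other candidates lacks a causal path to at least one of graduation rate and after-school program uptake, so they do not confound the relationship.

suspension rate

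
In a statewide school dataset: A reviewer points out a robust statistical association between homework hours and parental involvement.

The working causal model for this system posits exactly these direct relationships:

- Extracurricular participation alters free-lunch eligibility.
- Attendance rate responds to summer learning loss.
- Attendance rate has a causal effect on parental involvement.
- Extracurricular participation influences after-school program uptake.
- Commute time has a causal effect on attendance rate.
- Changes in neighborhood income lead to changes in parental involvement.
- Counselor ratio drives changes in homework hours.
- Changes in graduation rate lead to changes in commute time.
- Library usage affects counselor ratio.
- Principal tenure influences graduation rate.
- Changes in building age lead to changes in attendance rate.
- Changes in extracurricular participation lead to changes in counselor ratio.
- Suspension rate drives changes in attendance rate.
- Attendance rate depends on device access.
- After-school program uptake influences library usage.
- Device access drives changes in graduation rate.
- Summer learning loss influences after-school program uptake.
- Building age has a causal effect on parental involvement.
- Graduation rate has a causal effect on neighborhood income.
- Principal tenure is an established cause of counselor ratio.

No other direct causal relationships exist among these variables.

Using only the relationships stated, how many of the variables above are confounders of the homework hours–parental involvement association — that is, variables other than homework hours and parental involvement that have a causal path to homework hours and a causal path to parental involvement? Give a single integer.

The common causes are: principal tenure (to homework hours via principal tenure → counselor ratio → homework hours; to parental involvement via principal tenure → graduation rate → neighborhood income → parental involvement); summer learning loss (to homework hours via summer learning loss → after-school program uptake → library usage → counselor ratio → homework hours; to parental involvement via summer learning loss → attendance rate → parental involvement).
Every other variable lacks a causal path to at least one of homework hours and parental involvement.

2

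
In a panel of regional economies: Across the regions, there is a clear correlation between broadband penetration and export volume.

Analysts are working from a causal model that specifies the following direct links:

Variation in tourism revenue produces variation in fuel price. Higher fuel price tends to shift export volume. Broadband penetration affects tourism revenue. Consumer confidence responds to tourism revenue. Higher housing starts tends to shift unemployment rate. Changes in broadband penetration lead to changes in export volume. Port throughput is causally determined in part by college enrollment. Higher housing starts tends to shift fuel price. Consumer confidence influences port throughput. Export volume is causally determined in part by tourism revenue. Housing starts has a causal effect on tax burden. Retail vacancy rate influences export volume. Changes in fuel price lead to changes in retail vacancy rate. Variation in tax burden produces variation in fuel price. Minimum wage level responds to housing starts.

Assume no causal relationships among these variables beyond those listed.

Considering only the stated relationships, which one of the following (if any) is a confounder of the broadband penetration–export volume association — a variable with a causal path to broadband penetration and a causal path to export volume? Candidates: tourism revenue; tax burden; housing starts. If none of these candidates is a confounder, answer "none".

none

None of the listed candidates has causal paths to both broadband penetration and export volume in the stated relationships, so none is a common cause.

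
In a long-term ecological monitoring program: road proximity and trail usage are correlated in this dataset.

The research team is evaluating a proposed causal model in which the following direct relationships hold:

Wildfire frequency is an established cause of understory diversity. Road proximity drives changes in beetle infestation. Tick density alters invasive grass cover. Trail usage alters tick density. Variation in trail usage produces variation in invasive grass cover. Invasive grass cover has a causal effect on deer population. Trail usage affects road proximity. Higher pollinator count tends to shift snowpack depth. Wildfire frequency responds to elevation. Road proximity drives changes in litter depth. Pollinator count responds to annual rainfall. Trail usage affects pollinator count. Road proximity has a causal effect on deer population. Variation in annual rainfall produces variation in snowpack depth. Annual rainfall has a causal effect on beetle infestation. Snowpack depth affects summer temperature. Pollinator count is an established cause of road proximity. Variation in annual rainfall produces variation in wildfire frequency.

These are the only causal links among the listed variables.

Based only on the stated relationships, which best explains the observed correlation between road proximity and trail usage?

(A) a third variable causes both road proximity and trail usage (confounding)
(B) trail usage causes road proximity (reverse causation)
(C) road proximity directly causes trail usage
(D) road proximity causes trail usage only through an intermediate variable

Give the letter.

B

The stated link runs trail usage → road proximity; road proximity has no causal path to trail usage. No variable causes both, so confounding is ruled out. The correlation reflects reverse causation.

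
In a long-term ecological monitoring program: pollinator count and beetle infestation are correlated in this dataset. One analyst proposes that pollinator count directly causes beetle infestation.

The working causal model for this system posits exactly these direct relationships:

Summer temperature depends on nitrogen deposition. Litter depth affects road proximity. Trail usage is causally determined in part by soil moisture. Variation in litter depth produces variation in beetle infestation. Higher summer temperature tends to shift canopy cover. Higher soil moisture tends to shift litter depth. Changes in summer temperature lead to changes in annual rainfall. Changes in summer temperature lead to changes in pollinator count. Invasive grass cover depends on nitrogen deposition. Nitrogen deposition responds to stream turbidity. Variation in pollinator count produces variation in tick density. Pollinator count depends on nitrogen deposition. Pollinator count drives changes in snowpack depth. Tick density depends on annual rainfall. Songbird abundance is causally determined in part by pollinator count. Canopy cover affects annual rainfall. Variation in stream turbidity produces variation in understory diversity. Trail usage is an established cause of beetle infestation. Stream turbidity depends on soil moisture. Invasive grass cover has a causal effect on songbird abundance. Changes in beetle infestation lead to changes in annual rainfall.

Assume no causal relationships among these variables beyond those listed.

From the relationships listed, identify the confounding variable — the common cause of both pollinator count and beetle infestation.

soil moisture

Soil moisture has a causal path to pollinator count (soil moisture → stream turbidity → nitrogen deposition → pollinator count) and a separate causal path to beetle infestation (soil moisture → trail usage → beetle infestation), so it is a common cause of both.
No stated relationship gives pollinator count a causal route to beetle infestation, so the correlation is explained by the shared upstream cause rather than a direct effect.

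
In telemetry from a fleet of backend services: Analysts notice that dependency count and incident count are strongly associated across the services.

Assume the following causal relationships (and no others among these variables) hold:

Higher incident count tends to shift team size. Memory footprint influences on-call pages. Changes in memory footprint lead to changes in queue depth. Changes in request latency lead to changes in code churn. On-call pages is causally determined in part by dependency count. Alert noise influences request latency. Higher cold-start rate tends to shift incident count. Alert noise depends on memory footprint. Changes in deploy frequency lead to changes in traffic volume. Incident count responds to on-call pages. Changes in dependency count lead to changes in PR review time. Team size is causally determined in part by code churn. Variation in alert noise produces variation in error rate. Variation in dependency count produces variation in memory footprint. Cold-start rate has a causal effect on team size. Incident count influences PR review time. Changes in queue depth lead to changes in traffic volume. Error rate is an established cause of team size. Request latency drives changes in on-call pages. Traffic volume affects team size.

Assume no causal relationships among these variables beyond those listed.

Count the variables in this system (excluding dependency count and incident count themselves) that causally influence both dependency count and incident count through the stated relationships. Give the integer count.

No listed variable has a causal path to both dependency count and incident count, so there are no common causes.

0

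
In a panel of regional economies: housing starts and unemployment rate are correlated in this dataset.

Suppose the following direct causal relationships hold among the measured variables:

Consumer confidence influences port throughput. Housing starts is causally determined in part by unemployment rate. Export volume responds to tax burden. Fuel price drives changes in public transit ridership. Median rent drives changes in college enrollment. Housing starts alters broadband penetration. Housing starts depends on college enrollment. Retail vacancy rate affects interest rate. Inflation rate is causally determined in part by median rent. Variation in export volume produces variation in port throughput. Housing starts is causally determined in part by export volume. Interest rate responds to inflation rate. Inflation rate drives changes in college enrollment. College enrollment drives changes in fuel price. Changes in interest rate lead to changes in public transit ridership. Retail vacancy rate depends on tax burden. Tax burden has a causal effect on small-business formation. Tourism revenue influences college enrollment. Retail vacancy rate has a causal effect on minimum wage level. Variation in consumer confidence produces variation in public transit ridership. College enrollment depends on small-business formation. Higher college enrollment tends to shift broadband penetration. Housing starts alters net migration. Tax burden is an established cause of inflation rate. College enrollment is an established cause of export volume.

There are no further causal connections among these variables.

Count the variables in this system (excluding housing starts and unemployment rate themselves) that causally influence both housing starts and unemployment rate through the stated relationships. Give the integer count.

No listed variable has a causal path to both housing starts and unemployment rate, so there are no common causes.

0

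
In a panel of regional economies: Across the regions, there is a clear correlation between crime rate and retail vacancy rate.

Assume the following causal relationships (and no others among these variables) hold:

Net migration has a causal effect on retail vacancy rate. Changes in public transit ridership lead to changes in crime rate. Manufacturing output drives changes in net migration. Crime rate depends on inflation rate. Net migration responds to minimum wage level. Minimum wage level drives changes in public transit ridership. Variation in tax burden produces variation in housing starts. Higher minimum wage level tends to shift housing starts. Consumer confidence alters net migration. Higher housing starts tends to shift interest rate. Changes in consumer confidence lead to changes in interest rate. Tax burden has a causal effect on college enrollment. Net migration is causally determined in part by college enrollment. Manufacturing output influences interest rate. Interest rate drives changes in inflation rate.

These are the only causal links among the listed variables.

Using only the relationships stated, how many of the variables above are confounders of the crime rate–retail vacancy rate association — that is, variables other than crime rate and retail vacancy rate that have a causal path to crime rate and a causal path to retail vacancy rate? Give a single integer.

4

The common causes are: consumer confidence (to crime rate via consumer confidence → interest rate → inflation rate → crime rate; to retail vacancy rate via consumer confidence → net migration → retail vacancy rate); manufacturing output (to crime rate via manufacturing output → interest rate → inflation rate → crime rate; to retail vacancy rate via manufacturing output → net migration → retail vacancy rate); minimum wage level (to crime rate via minimum wage level → public transit ridership → crime rate; to retail vacancy rate via minimum wage level → net migration → retail vacancy rate); tax burden (to crime rate via tax burden → housing starts → interest rate → inflation rate → crime rate; to retail vacancy rate via tax burden → college enrollment → net migration → retail vacancy rate).
Every other variable lacks a causal path to at least one of crime rate and retail vacancy rate.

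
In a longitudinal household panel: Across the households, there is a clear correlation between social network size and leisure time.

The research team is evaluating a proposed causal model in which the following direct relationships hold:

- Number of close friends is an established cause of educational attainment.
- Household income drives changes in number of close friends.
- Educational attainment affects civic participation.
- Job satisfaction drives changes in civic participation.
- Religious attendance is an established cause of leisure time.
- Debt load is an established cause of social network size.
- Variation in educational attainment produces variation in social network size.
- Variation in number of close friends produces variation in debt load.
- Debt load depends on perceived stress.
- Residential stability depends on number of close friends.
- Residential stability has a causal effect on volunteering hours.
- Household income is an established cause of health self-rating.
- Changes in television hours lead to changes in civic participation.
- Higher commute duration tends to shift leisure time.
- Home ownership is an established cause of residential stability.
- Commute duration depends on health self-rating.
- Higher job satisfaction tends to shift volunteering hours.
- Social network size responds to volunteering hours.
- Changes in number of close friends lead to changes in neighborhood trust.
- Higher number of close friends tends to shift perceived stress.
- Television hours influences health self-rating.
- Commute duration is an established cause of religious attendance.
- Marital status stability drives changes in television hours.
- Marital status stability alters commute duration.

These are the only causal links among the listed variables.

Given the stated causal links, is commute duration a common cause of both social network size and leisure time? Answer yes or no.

no

Commute duration has no stated causal path to social network size. A confounder must cause both variables, so commute duration does not qualify.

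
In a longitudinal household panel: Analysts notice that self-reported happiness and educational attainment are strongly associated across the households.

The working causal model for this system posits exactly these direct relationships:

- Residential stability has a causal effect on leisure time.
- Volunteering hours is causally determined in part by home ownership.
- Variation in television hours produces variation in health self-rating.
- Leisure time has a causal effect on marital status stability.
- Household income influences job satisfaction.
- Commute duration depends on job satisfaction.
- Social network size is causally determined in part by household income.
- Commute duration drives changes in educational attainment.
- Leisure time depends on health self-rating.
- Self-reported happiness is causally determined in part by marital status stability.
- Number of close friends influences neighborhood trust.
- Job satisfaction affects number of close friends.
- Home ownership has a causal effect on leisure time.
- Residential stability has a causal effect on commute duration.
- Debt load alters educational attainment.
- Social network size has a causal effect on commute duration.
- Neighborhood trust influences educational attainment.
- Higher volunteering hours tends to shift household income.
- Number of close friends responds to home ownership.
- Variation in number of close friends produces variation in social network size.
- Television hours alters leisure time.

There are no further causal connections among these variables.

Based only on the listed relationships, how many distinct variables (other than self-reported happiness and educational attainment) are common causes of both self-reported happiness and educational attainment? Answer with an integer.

The common causes are: home ownership (to self-reported happiness via home ownership → leisure time → marital status stability → self-reported happiness; to educational attainment via home ownership → number of close friends → neighborhood trust → educational attainment); residential stability (to self-reported happiness via residential stability → leisure time → marital status stability → self-reported happiness; to educational attainment via residential stability → commute duration → educational attainment).
Every other variable lacks a causal path to at least one of self-reported happiness and educational attainment.

2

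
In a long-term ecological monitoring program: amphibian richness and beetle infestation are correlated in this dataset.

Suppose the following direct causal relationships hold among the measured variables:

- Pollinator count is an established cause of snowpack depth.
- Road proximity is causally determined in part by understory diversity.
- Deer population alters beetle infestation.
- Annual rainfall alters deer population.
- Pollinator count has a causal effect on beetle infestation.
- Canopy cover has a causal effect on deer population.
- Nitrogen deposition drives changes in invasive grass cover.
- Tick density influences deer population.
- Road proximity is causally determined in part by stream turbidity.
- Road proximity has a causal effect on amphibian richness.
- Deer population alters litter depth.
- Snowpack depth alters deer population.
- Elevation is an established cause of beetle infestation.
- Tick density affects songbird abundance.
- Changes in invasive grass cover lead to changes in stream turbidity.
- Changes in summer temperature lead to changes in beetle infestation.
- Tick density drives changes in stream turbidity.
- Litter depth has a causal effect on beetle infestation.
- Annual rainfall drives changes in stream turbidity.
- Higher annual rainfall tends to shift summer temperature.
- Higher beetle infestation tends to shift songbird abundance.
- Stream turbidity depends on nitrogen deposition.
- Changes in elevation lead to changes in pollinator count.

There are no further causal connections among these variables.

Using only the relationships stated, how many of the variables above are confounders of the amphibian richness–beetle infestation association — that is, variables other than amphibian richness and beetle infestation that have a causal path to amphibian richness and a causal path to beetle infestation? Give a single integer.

2

The common causes are: annual rainfall (to amphibian richness via annual rainfall → stream turbidity → road proximity → amphibian richness; to beetle infestation via annual rainfall → summer temperature → beetle infestation); tick density (to amphibian richness via tick density → stream turbidity → road proximity → amphibian richness; to beetle infestation via tick density → deer population → beetle infestation).
Every other variable lacks a causal path to at least one of amphibian richness and beetle infestation.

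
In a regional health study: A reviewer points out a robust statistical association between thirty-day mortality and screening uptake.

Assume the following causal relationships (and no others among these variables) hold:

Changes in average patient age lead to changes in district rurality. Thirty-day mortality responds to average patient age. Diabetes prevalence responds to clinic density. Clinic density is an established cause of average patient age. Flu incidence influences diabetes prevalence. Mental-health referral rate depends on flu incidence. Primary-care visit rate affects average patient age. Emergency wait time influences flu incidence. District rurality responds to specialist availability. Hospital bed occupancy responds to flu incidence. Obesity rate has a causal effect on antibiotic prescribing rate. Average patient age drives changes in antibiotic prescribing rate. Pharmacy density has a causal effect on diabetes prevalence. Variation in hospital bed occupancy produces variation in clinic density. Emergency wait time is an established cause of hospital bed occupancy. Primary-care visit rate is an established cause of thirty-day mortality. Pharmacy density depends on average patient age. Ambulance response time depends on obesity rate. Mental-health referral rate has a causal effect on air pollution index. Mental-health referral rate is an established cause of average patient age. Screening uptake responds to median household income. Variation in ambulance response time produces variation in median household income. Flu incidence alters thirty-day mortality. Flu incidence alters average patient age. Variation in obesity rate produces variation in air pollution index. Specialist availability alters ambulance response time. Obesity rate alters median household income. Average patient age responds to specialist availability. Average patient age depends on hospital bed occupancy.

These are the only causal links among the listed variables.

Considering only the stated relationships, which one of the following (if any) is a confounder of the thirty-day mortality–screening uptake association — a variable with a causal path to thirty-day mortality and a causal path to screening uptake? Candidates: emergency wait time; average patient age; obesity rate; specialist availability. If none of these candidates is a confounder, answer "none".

specialist availability

Specialist availability causes thirty-day mortality (specialist availability → average patient age → thirty-day mortality) and also causes screening uptake (specialist availability → ambulance response time → median household income → screening uptake); it is a common cause of both.
Each of the other candidates lacks a causal path to at least one of thirty-day mortality and screening uptake, so they do not confound the relationship.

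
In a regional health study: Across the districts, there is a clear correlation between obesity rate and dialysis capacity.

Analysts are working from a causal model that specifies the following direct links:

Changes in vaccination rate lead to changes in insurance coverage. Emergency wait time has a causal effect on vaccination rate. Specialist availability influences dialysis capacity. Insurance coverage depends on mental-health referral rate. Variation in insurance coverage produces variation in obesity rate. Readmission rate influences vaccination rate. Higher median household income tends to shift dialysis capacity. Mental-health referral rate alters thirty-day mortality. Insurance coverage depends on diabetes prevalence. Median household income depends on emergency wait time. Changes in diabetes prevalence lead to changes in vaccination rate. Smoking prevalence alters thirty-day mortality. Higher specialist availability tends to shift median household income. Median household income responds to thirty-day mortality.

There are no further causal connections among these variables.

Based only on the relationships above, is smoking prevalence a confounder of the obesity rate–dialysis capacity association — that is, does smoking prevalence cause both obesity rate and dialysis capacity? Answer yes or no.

Smoking prevalence has no stated causal path to obesity rate. A confounder must cause both variables, so smoking prevalence does not qualify.

no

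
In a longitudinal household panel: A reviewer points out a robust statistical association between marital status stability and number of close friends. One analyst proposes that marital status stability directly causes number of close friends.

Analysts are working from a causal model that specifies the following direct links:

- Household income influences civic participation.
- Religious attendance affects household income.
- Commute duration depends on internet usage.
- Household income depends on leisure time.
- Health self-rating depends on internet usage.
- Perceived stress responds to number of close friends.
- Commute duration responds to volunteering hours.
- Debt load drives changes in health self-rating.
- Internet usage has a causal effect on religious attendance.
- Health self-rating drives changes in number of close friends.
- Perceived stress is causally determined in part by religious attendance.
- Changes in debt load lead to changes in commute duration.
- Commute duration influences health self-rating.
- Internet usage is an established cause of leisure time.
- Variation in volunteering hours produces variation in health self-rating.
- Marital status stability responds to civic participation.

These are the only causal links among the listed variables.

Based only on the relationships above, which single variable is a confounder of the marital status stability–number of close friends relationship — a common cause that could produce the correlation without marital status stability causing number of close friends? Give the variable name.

internet usage

Internet usage has a causal path to marital status stability (internet usage → religious attendance → household income → civic participation → marital status stability) and a separate causal path to number of close friends (internet usage → health self-rating → number of close friends), so it is a common cause of both.
No stated relationship gives marital status stability a causal route to number of close friends, so the correlation is explained by the shared upstream cause rather than a direct effect.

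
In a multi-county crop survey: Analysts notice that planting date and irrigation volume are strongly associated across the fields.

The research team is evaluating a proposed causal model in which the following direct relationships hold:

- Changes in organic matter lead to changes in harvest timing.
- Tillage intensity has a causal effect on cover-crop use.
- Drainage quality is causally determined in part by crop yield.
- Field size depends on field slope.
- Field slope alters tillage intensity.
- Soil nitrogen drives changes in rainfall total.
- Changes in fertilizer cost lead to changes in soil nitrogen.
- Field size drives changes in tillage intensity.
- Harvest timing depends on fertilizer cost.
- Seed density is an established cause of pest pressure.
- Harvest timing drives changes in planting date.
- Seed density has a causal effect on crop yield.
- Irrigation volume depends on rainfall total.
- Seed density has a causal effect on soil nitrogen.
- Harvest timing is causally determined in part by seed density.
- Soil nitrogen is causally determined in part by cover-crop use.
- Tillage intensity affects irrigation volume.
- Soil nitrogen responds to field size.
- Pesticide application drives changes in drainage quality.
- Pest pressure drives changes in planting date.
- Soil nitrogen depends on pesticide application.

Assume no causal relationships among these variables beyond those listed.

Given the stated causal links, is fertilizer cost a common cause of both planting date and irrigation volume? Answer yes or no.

Fertilizer cost has a causal path to planting date (fertilizer cost → harvest timing → planting date) and to irrigation volume (fertilizer cost → soil nitrogen → rainfall total → irrigation volume), so it is a common cause of both — a confounder.

yes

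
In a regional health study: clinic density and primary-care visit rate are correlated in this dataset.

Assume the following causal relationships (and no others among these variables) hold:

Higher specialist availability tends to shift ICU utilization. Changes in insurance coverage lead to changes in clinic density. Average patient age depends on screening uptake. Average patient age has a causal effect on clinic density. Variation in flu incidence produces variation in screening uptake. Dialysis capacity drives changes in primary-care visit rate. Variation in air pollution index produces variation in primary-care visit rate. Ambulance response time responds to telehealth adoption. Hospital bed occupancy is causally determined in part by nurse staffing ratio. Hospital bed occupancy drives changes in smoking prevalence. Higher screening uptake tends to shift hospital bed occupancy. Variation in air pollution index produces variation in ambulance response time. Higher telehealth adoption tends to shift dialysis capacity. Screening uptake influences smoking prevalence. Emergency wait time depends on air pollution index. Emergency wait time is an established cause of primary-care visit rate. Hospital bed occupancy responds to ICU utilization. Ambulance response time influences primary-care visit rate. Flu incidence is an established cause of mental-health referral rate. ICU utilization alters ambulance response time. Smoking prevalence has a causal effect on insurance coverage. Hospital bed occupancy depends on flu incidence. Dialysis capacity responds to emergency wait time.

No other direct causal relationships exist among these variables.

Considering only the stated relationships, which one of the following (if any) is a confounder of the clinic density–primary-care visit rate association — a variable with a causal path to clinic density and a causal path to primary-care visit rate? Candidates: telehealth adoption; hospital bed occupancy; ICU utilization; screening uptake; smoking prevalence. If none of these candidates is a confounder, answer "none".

ICU utilization causes clinic density (ICU utilization → hospital bed occupancy → smoking prevalence → insurance coverage → clinic density) and also causes primary-care visit rate (ICU utilization → ambulance response time → primary-care visit rate); it is a common cause of both.
Each of the other candidates lacks a causal path to at least one of clinic density and primary-care visit rate, so they do not confound the relationship.

ICU utilization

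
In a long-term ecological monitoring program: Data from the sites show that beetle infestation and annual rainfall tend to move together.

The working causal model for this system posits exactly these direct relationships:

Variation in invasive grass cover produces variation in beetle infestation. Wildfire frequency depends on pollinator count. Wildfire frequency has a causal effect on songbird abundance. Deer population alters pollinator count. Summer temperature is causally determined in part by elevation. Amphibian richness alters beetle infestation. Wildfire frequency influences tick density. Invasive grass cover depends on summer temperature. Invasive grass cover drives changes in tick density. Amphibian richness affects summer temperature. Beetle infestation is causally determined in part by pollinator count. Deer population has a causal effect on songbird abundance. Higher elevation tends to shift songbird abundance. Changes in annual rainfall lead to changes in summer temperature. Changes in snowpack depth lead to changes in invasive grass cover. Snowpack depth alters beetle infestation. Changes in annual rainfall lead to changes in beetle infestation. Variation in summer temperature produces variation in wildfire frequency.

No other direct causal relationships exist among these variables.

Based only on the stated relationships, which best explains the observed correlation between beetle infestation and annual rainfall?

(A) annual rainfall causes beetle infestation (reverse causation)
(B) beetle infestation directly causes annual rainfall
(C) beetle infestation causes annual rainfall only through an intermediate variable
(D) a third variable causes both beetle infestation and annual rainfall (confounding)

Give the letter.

The stated link runs annual rainfall → beetle infestation; beetle infestation has no causal path to annual rainfall. No variable causes both, so confounding is ruled out. The correlation reflects reverse causation.

A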